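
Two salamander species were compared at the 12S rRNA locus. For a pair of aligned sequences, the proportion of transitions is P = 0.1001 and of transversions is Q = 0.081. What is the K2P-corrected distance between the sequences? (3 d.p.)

0.209

Under the Kimura two-parameter model, d = −½ ln(1 − 2P − Q) − ¼ ln(1 − 2Q).
1 − 2P − Q = 0.7188, giving −½ ln(0.7188) = 0.165086.
1 − 2Q = 0.838, giving −¼ ln(0.838) = 0.044184.
d = 0.165086 + 0.044184 = 0.209270.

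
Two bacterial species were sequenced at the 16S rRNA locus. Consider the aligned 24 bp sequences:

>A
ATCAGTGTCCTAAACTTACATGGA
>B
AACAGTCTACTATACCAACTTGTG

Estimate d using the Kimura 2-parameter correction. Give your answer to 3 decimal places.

Of 24 sites, 2 differences are transitions and 7 are transversions, so P = 2/24 ≈ 0.083333 and Q = 7/24 ≈ 0.291667.
Under the Kimura two-parameter model, d = −½ ln(1 − 2P − Q) − ¼ ln(1 − 2Q).
1 − 2P − Q = 0.541667, giving −½ ln(0.541667) = 0.306552.
1 − 2Q = 0.416666, giving −¼ ln(0.416666) = 0.218868.
d = 0.306552 + 0.218868 = 0.525420.

0.525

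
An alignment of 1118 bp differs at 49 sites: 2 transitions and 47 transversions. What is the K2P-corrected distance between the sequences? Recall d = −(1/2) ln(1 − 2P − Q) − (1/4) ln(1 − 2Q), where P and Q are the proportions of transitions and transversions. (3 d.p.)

0.045

P = 2/1118 ≈ 0.001789 and Q = 47/1118 ≈ 0.042039.
Under the Kimura two-parameter model, d = −½ ln(1 − 2P − Q) − ¼ ln(1 − 2Q).
1 − 2P − Q = 0.954383, giving −½ ln(0.954383) = 0.023345.
1 − 2Q = 0.915922, giving −¼ ln(0.915922) = 0.021956.
d = 0.023345 + 0.021956 = 0.045301.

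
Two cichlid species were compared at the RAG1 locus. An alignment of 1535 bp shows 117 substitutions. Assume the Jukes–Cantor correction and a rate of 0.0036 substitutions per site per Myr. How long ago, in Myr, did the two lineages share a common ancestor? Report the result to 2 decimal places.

p = 117/1535 ≈ 0.076221.
d = −(3/4) ln(1 − 4p/3) = −0.75 ln(1 − 0.101628) = −0.75 ln(0.898372)
  = −0.75 × (-0.107171) = 0.080378 substitutions/site.
Under a molecular clock d = 2μt, so t = d/(2μ) = 0.080378 / (2 × 0.0036) = 11.16 Myr.

11.16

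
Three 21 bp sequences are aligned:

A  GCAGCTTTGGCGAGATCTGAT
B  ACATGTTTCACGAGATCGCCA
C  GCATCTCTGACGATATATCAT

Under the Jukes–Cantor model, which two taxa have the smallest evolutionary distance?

A–B: 9/21 differ, p = 0.429, d = 0.635.
A–C: 6/21 differ, p = 0.286, d = 0.360.
B–C: 9/21 differ, p = 0.429, d = 0.635.
The smallest distance is between A and C.

A and C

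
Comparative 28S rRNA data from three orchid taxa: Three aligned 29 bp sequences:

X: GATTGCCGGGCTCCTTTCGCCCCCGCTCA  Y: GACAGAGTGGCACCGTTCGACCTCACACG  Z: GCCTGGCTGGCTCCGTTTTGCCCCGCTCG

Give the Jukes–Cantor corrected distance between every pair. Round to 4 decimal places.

d(X,Y) = 0.6018, d(X,Z) = 0.4006, d(Y,Z) = 0.5285

X–Y: 12/29 sites differ → p ≈ 0.413793, d = −0.75 ln(1 − 0.551724) = 0.601760 ≈ 0.6018.
X–Z: 9/29 sites differ → p ≈ 0.310345, d = −0.75 ln(1 − 0.413793) = 0.400562 ≈ 0.4006.
Y–Z: 11/29 sites differ → p ≈ 0.37931, d = −0.75 ln(1 − 0.505747) = 0.528531 ≈ 0.5285.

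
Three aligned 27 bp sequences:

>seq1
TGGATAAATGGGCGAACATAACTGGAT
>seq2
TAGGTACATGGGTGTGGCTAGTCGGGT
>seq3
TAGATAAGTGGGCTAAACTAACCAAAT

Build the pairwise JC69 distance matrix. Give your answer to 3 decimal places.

seq1–seq2: 12/27 sites differ → p ≈ 0.444444, d = −0.75 ln(1 − 0.592592) = 0.673455 ≈ 0.673.
seq1–seq3: 8/27 sites differ → p ≈ 0.296296, d = −0.75 ln(1 − 0.395061) = 0.376971 ≈ 0.377.
seq2–seq3: 13/27 sites differ → p ≈ 0.481481, d = −0.75 ln(1 − 0.641975) = 0.770364 ≈ 0.770.

d(seq1,seq2) = 0.673, d(seq1,seq3) = 0.377, d(seq2,seq3) = 0.770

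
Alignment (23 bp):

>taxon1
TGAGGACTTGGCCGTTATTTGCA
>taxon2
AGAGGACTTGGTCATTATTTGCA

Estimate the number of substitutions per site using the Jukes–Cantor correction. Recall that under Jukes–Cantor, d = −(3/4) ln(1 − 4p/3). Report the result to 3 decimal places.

The sequences differ at 3 of 23 sites (1, 12, 14), so p = 3/23 ≈ 0.130435.
d = −(3/4) ln(1 − 4p/3) = −0.75 ln(1 − 0.173913) = −0.75 ln(0.826087)
  = −0.75 × (-0.191055) = 0.143291 substitutions/site.

0.143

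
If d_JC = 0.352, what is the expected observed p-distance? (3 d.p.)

0.281

p = (3/4)(1 − e^(−4d/3)) = 0.75 × (1 − e^(-0.469333)) = 0.75 × (1 − 0.625419) = 0.280936.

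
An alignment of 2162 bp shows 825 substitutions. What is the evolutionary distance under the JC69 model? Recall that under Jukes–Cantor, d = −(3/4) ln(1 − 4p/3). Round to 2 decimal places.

p = 825/2162 ≈ 0.381591.
d = −(3/4) ln(1 − 4p/3) = −0.75 ln(1 − 0.508788) = −0.75 ln(0.491212)
  = −0.75 × (-0.710879) = 0.533159 substitutions/site.

0.53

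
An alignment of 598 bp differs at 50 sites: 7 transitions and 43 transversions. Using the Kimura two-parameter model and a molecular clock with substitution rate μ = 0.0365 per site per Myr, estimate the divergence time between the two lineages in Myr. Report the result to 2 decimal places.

P = 7/598 ≈ 0.011706 and Q = 43/598 ≈ 0.071906.
Under the Kimura two-parameter model, d = −½ ln(1 − 2P − Q) − ¼ ln(1 − 2Q).
1 − 2P − Q = 0.904682, giving −½ ln(0.904682) = 0.050086.
1 − 2Q = 0.856188, giving −¼ ln(0.856188) = 0.038816.
d = 0.050086 + 0.038816 = 0.088902.
Under a molecular clock d = 2μt, so t = d/(2μ) = 0.088902 / (2 × 0.0365) = 1.22 Myr.

1.22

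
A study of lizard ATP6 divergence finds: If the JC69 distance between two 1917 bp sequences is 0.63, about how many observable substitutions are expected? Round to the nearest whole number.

817

Invert JC69: p = (3/4)(1 − e^(−4d/3)) = 0.75 × (1 − e^(-0.84)) = 0.75 × (1 − 0.431711) = 0.426217.
Expected differing sites = pL ≈ 0.426217 × 1917 = 817.057989 ≈ 817.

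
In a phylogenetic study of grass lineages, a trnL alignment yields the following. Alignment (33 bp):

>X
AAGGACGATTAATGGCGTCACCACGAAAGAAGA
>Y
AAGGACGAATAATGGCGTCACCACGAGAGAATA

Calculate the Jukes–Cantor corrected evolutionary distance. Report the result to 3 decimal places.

0.097

The sequences differ at 3 of 33 sites (9, 27, 32), so p = 3/33 ≈ 0.090909.
d = −(3/4) ln(1 − 4p/3) = −0.75 ln(1 − 0.121212) = −0.75 ln(0.878788)
  = −0.75 × (-0.129212) = 0.096909 substitutions/site.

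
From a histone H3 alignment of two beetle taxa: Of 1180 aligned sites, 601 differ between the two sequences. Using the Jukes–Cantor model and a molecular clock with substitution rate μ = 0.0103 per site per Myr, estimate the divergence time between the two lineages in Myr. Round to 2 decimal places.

41.38

p = 601/1180 ≈ 0.509322.
d = −(3/4) ln(1 − 4p/3) = −0.75 ln(1 − 0.679096) = −0.75 ln(0.320904)
  = −0.75 × (-1.136613) = 0.852460 substitutions/site.
Under a molecular clock d = 2μt, so t = d/(2μ) = 0.852460 / (2 × 0.0103) = 41.38 Myr.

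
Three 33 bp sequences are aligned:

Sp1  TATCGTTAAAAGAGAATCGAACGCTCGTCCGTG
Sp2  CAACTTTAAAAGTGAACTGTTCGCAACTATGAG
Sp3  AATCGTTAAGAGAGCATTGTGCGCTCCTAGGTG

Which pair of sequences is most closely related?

Sp1 and Sp3

Sp1–Sp2: 14/33 differ, p = 0.424, d = 0.625.
Sp1–Sp3: 9/33 differ, p = 0.273, d = 0.339.
Sp2–Sp3: 12/33 differ, p = 0.364, d = 0.497.
The smallest distance is between Sp1 and Sp3.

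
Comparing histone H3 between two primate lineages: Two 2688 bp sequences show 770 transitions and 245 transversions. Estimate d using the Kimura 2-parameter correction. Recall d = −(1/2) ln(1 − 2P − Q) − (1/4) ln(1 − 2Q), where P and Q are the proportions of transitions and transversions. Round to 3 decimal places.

P = 770/2688 ≈ 0.286458 and Q = 245/2688 ≈ 0.091146.
Under the Kimura two-parameter model, d = −½ ln(1 − 2P − Q) − ¼ ln(1 − 2Q).
1 − 2P − Q = 0.335938, giving −½ ln(0.335938) = 0.545414.
1 − 2Q = 0.817708, giving −¼ ln(0.817708) = 0.050312.
d = 0.545414 + 0.050312 = 0.595726.

0.596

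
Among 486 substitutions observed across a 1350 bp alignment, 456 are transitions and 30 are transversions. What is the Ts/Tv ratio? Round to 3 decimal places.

15.200

R = 456/30 = 15.200.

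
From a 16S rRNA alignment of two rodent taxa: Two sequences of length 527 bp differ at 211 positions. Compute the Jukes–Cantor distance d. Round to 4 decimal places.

p = 211/527 ≈ 0.40038.
d = −(3/4) ln(1 − 4p/3) = −0.75 ln(1 − 0.53384) = −0.75 ln(0.46616)
  = −0.75 × (-0.763226) = 0.572420 substitutions/site.

0.5724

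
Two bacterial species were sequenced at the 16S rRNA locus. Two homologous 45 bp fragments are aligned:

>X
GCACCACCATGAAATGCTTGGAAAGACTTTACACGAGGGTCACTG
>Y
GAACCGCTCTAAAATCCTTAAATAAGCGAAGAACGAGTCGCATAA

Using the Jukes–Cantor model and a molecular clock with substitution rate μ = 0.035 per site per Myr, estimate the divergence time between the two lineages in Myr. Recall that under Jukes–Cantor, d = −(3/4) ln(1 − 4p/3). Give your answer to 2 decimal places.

The sequences differ at 22 of 45 sites, so p = 22/45 ≈ 0.488889.
d = −(3/4) ln(1 − 4p/3) = −0.75 ln(1 − 0.651852) = −0.75 ln(0.348148)
  = −0.75 × (-1.055128) = 0.791346 substitutions/site.
Under a molecular clock d = 2μt, so t = d/(2μ) = 0.791346 / (2 × 0.035) = 11.30 Myr.

11.30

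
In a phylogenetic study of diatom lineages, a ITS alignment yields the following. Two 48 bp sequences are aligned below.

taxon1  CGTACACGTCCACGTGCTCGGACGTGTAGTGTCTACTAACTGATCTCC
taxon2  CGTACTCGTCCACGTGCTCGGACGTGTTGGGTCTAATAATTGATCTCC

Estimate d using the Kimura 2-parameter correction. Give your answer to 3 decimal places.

Of 48 sites, 1 differences are transitions and 4 are transversions, so P = 1/48 ≈ 0.020833 and Q = 4/48 ≈ 0.083333.
Under the Kimura two-parameter model, d = −½ ln(1 − 2P − Q) − ¼ ln(1 − 2Q).
1 − 2P − Q = 0.875001, giving −½ ln(0.875001) = 0.066765.
1 − 2Q = 0.833334, giving −¼ ln(0.833334) = 0.045580.
d = 0.066765 + 0.045580 = 0.112345.

0.112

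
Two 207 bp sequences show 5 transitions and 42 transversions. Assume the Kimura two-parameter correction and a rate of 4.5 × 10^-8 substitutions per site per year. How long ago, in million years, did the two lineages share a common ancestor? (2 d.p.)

P = 5/207 ≈ 0.024155 and Q = 42/207 ≈ 0.202899.
Under the Kimura two-parameter model, d = −½ ln(1 − 2P − Q) − ¼ ln(1 − 2Q).
1 − 2P − Q = 0.748791, giving −½ ln(0.748791) = 0.144648.
1 − 2Q = 0.594202, giving −¼ ln(0.594202) = 0.130134.
d = 0.144648 + 0.130134 = 0.274782.
Under a molecular clock d = 2μt, so t = d/(2μ) = 0.274782 / (2 × 4.5 × 10^-8) = 3.05 million years.

3.05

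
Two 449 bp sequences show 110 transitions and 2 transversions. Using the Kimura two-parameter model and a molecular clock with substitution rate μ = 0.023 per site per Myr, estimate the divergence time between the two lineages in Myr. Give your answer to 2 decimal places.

7.46

P = 110/449 ≈ 0.244989 and Q = 2/449 ≈ 0.004454.
Under the Kimura two-parameter model, d = −½ ln(1 − 2P − Q) − ¼ ln(1 − 2Q).
1 − 2P − Q = 0.505568, giving −½ ln(0.505568) = 0.341036.
1 − 2Q = 0.991092, giving −¼ ln(0.991092) = 0.002237.
d = 0.341036 + 0.002237 = 0.343273.
Under a molecular clock d = 2μt, so t = d/(2μ) = 0.343273 / (2 × 0.023) = 7.46 Myr.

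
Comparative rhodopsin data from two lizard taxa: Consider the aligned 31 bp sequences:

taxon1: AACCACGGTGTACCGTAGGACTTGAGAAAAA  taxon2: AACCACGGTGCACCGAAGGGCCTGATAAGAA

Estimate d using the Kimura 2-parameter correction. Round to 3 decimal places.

Of 31 sites, 4 differences are transitions and 2 are transversions, so P = 4/31 ≈ 0.129032 and Q = 2/31 ≈ 0.064516.
Under the Kimura two-parameter model, d = −½ ln(1 − 2P − Q) − ¼ ln(1 − 2Q).
1 − 2P − Q = 0.67742, giving −½ ln(0.67742) = 0.194732.
1 − 2Q = 0.870968, giving −¼ ln(0.870968) = 0.034538.
d = 0.194732 + 0.034538 = 0.229270.

0.229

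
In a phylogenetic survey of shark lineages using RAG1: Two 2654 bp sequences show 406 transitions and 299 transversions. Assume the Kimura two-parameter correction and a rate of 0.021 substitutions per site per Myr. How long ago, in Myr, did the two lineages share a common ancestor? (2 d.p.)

P = 406/2654 ≈ 0.152977 and Q = 299/2654 ≈ 0.11266.
Under the Kimura two-parameter model, d = −½ ln(1 − 2P − Q) − ¼ ln(1 − 2Q).
1 − 2P − Q = 0.581386, giving −½ ln(0.581386) = 0.271170.
1 − 2Q = 0.77468, giving −¼ ln(0.77468) = 0.063826.
d = 0.271170 + 0.063826 = 0.334996.
Under a molecular clock d = 2μt, so t = d/(2μ) = 0.334996 / (2 × 0.021) = 7.98 Myr.

7.98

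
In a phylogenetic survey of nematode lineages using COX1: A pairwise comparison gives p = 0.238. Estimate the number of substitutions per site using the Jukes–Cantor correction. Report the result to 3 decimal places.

0.286

d = −(3/4) ln(1 − 4p/3) = −0.75 ln(1 − 0.317333) = −0.75 ln(0.682667)
  = −0.75 × (-0.381748) = 0.286311 substitutions/site.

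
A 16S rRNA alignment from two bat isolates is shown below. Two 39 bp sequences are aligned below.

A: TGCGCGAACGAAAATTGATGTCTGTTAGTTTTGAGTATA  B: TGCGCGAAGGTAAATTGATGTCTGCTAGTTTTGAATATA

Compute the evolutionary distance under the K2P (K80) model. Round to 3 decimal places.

0.111

Of 39 sites, 2 differences are transitions and 2 are transversions, so P = 2/39 ≈ 0.051282 and Q = 2/39 ≈ 0.051282.
Under the Kimura two-parameter model, d = −½ ln(1 − 2P − Q) − ¼ ln(1 − 2Q).
1 − 2P − Q = 0.846154, giving −½ ln(0.846154) = 0.083527.
1 − 2Q = 0.897436, giving −¼ ln(0.897436) = 0.027053.
d = 0.083527 + 0.027053 = 0.110580.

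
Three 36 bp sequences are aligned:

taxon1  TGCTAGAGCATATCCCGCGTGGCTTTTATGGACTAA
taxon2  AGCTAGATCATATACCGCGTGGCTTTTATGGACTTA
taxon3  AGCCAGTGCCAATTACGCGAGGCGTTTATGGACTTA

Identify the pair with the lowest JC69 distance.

taxon1–taxon2: 4/36 differ, p = 0.111, d = 0.120.
taxon1–taxon3: 10/36 differ, p = 0.278, d = 0.347.
taxon2–taxon3: 9/36 differ, p = 0.250, d = 0.304.
The smallest distance is between taxon1 and taxon2.

taxon1 and taxon2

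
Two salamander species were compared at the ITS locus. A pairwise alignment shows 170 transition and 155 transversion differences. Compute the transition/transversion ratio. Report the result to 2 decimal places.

R = 170/155 = 1.096774… ≈ 1.10 (to 2 d.p.).

1.10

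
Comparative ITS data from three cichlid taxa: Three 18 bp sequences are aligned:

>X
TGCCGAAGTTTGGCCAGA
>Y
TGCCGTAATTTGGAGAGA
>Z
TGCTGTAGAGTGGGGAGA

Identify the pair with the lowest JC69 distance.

X–Y: 4/18 differ, p = 0.222, d = 0.264.
X–Z: 6/18 differ, p = 0.333, d = 0.441.
Y–Z: 5/18 differ, p = 0.278, d = 0.347.
The smallest distance is between X and Y.

X and Y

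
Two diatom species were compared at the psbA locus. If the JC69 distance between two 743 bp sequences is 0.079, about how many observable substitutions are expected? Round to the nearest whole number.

Invert JC69: p = (3/4)(1 − e^(−4d/3)) = 0.75 × (1 − e^(-0.105333)) = 0.75 × (1 − 0.900025) = 0.074981.
Expected differing sites = pL ≈ 0.074981 × 743 = 55.710883 ≈ 56.

56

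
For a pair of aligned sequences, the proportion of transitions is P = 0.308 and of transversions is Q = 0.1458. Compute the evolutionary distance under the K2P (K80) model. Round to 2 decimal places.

Under the Kimura two-parameter model, d = −½ ln(1 − 2P − Q) − ¼ ln(1 − 2Q).
1 − 2P − Q = 0.2382, giving −½ ln(0.2382) = 0.717322.
1 − 2Q = 0.7084, giving −¼ ln(0.7084) = 0.086187.
d = 0.717322 + 0.086187 = 0.803509.

0.80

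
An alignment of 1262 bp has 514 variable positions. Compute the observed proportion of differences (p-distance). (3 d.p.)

0.407

p = 514/1262 = 0.407290… ≈ 0.407 (to 3 d.p.).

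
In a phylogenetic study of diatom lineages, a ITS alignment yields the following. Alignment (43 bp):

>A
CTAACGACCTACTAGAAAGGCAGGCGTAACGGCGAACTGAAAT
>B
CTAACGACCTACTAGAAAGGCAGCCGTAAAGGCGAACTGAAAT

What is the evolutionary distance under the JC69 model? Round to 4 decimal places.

0.0480

The sequences differ at 2 of 43 sites (24, 30), so p = 2/43 ≈ 0.046512.
d = −(3/4) ln(1 − 4p/3) = −0.75 ln(1 − 0.062016) = −0.75 ln(0.937984)
  = −0.75 × (-0.064022) = 0.048017 substitutions/site.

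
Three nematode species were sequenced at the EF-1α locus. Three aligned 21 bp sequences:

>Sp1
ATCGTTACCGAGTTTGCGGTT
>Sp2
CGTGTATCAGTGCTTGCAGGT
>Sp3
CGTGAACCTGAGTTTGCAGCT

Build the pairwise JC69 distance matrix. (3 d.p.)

Sp1–Sp2: 10/21 sites differ → p ≈ 0.47619, d = −0.75 ln(1 − 0.63492) = 0.755729 ≈ 0.756.
Sp1–Sp3: 9/21 sites differ → p ≈ 0.428571, d = −0.75 ln(1 − 0.571428) = 0.635472 ≈ 0.635.
Sp2–Sp3: 6/21 sites differ → p ≈ 0.285714, d = −0.75 ln(1 − 0.380952) = 0.359679 ≈ 0.360.

d(Sp1,Sp2) = 0.756, d(Sp1,Sp3) = 0.635, d(Sp2,Sp3) = 0.360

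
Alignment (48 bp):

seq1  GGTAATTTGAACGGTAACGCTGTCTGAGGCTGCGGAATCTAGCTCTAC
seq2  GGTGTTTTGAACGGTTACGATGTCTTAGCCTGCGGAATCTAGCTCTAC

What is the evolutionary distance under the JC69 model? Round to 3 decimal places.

0.137

The sequences differ at 6 of 48 sites (4, 5, 16, 20, 26, 29), so p = 6/48 = 0.125.
d = −(3/4) ln(1 − 4p/3) = −0.75 ln(1 − 0.166667) = −0.75 ln(0.833333)
  = −0.75 × (-0.182322) = 0.136742 substitutions/site.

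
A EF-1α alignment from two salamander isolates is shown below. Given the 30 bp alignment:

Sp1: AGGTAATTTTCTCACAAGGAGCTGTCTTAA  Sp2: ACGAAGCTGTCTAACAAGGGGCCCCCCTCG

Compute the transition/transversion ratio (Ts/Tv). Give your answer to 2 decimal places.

Transitions are A↔G and C↔T; transversions are all other mismatches.
Transitions: 7. Transversions: 6.
R = 7/6 = 1.166666… ≈ 1.17 (to 2 d.p.).

1.17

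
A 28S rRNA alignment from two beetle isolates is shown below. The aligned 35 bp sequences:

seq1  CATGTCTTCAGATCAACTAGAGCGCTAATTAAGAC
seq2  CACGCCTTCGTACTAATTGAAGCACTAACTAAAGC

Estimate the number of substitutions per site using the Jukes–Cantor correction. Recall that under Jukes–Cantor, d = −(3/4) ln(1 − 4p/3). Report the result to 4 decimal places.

The sequences differ at 13 of 35 sites, so p = 13/35 ≈ 0.371429.
d = −(3/4) ln(1 − 4p/3) = −0.75 ln(1 − 0.495239) = −0.75 ln(0.504761)
  = −0.75 × (-0.683670) = 0.512753 substitutions/site.

0.5128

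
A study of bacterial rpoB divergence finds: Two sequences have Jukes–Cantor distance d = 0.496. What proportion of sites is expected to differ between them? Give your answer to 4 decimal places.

p = (3/4)(1 − e^(−4d/3)) = 0.75 × (1 − e^(-0.661333)) = 0.75 × (1 − 0.516163) = 0.362878.

0.3629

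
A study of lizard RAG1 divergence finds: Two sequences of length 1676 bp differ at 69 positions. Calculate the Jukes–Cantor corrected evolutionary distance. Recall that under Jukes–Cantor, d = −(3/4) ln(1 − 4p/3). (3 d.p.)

0.042

p = 69/1676 ≈ 0.041169.
d = −(3/4) ln(1 − 4p/3) = −0.75 ln(1 − 0.054892) = −0.75 ln(0.945108)
  = −0.75 × (-0.056456) = 0.042342 substitutions/site.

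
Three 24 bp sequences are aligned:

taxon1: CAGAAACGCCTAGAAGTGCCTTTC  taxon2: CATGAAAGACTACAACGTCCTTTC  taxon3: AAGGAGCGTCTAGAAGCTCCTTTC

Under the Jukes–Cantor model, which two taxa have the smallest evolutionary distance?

taxon1–taxon2: 8/24 differ, p = 0.333, d = 0.441.
taxon1–taxon3: 6/24 differ, p = 0.250, d = 0.304.
taxon2–taxon3: 8/24 differ, p = 0.333, d = 0.441.
The smallest distance is between taxon1 and taxon3.

taxon1 and taxon3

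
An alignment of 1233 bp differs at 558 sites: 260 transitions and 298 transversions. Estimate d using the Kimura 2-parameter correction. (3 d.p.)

P = 260/1233 ≈ 0.210868 and Q = 298/1233 ≈ 0.241687.
Under the Kimura two-parameter model, d = −½ ln(1 − 2P − Q) − ¼ ln(1 − 2Q).
1 − 2P − Q = 0.336577, giving −½ ln(0.336577) = 0.544464.
1 − 2Q = 0.516626, giving −¼ ln(0.516626) = 0.165109.
d = 0.544464 + 0.165109 = 0.709573.

0.710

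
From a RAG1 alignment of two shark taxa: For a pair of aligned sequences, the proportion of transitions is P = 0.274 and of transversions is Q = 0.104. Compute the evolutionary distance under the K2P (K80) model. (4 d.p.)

Under the Kimura two-parameter model, d = −½ ln(1 − 2P − Q) − ¼ ln(1 − 2Q).
1 − 2P − Q = 0.348, giving −½ ln(0.348) = 0.527776.
1 − 2Q = 0.792, giving −¼ ln(0.792) = 0.058298.
d = 0.527776 + 0.058298 = 0.586074.

0.5861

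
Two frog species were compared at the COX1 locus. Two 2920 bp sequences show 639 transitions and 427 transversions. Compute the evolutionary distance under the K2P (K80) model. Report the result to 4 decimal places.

P = 639/2920 ≈ 0.218836 and Q = 427/2920 ≈ 0.146233.
Under the Kimura two-parameter model, d = −½ ln(1 − 2P − Q) − ¼ ln(1 − 2Q).
1 − 2P − Q = 0.416095, giving −½ ln(0.416095) = 0.438421.
1 − 2Q = 0.707534, giving −¼ ln(0.707534) = 0.086492.
d = 0.438421 + 0.086492 = 0.524913.

0.5249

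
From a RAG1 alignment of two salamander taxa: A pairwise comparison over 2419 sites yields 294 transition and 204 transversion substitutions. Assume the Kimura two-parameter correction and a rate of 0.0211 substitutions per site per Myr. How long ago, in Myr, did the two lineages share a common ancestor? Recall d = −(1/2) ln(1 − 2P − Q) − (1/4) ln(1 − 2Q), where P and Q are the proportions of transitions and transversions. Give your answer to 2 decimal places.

5.79

P = 294/2419 ≈ 0.121538 and Q = 204/2419 ≈ 0.084332.
Under the Kimura two-parameter model, d = −½ ln(1 − 2P − Q) − ¼ ln(1 − 2Q).
1 − 2P − Q = 0.672592, giving −½ ln(0.672592) = 0.198308.
1 − 2Q = 0.831336, giving −¼ ln(0.831336) = 0.046180.
d = 0.198308 + 0.046180 = 0.244488.
Under a molecular clock d = 2μt, so t = d/(2μ) = 0.244488 / (2 × 0.0211) = 5.79 Myr.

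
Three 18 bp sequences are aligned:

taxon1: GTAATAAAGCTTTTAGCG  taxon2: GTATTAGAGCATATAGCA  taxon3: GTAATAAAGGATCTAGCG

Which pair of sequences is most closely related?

taxon1 and taxon3

taxon1–taxon2: 5/18 differ, p = 0.278, d = 0.347.
taxon1–taxon3: 3/18 differ, p = 0.167, d = 0.188.
taxon2–taxon3: 5/18 differ, p = 0.278, d = 0.347.
The smallest distance is between taxon1 and taxon3.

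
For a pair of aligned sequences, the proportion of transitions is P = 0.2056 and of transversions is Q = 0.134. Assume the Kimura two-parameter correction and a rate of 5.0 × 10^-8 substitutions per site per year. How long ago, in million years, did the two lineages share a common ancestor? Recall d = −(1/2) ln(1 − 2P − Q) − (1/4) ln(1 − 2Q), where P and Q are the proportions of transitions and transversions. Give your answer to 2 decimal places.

4.72

Under the Kimura two-parameter model, d = −½ ln(1 − 2P − Q) − ¼ ln(1 − 2Q).
1 − 2P − Q = 0.4548, giving −½ ln(0.4548) = 0.393949.
1 − 2Q = 0.732, giving −¼ ln(0.732) = 0.077994.
d = 0.393949 + 0.077994 = 0.471943.
Under a molecular clock d = 2μt, so t = d/(2μ) = 0.471943 / (2 × 5.0 × 10^-8) = 4.72 million years.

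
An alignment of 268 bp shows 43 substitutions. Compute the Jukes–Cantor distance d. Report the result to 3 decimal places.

p = 43/268 ≈ 0.160448.
d = −(3/4) ln(1 − 4p/3) = −0.75 ln(1 − 0.213931) = −0.75 ln(0.786069)
  = −0.75 × (-0.240711) = 0.180533 substitutions/site.

0.181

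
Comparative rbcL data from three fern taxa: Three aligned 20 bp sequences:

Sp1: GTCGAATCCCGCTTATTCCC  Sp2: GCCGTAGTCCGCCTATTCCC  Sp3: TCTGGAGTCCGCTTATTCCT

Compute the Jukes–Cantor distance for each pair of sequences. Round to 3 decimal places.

Sp1–Sp2: 5/20 sites differ → p = 0.25, d = −0.75 ln(1 − 0.333333) = 0.304098 ≈ 0.304.
Sp1–Sp3: 7/20 sites differ → p = 0.35, d = −0.75 ln(1 − 0.466667) = 0.471457 ≈ 0.471.
Sp2–Sp3: 5/20 sites differ → p = 0.25, d = −0.75 ln(1 − 0.333333) = 0.304098 ≈ 0.304.

d(Sp1,Sp2) = 0.304, d(Sp1,Sp3) = 0.471, d(Sp2,Sp3) = 0.304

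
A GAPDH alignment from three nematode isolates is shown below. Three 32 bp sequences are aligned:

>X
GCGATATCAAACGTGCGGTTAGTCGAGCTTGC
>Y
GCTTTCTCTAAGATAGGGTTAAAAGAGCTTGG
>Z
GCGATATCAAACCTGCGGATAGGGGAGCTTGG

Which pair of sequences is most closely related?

X and Z

X–Y: 12/32 differ, p = 0.375, d = 0.520.
X–Z: 5/32 differ, p = 0.156, d = 0.175.
Y–Z: 12/32 differ, p = 0.375, d = 0.520.
The smallest distance is between X and Z.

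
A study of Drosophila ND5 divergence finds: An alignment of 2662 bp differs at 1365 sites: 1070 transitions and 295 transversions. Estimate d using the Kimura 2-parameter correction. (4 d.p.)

1.2936

P = 1070/2662 ≈ 0.401953 and Q = 295/2662 ≈ 0.110819.
Under the Kimura two-parameter model, d = −½ ln(1 − 2P − Q) − ¼ ln(1 − 2Q).
1 − 2P − Q = 0.085275, giving −½ ln(0.085275) = 1.230937.
1 − 2Q = 0.778362, giving −¼ ln(0.778362) = 0.062641.
d = 1.230937 + 0.062641 = 1.293578.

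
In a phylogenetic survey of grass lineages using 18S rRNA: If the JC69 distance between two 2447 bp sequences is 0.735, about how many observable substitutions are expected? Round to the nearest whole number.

1146

Invert JC69: p = (3/4)(1 − e^(−4d/3)) = 0.75 × (1 − e^(-0.98)) = 0.75 × (1 − 0.375311) = 0.468517.
Expected differing sites = pL ≈ 0.468517 × 2447 = 1146.461099 ≈ 1146.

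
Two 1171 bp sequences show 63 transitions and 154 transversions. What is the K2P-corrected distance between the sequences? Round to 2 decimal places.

0.21

P = 63/1171 ≈ 0.0538 and Q = 154/1171 ≈ 0.131512.
Under the Kimura two-parameter model, d = −½ ln(1 − 2P − Q) − ¼ ln(1 − 2Q).
1 − 2P − Q = 0.760888, giving −½ ln(0.760888) = 0.136635.
1 − 2Q = 0.736976, giving −¼ ln(0.736976) = 0.076300.
d = 0.136635 + 0.076300 = 0.212935.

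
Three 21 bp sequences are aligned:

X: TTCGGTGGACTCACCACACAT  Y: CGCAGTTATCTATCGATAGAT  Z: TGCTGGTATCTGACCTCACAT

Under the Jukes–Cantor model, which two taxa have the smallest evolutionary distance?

X–Y: 11/21 differ, p = 0.524, d = 0.899.
X–Z: 8/21 differ, p = 0.381, d = 0.532.
Y–Z: 9/21 differ, p = 0.429, d = 0.635.
The smallest distance is between X and Z.

X and Z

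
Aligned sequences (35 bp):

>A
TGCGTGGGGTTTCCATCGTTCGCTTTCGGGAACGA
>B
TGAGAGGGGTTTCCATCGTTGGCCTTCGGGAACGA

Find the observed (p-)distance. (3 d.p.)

The sequences differ at 4 of 35 positions (sites 3, 5, 21, 24).
p = 4/35 = 0.114285… ≈ 0.114 (to 3 d.p.).

0.114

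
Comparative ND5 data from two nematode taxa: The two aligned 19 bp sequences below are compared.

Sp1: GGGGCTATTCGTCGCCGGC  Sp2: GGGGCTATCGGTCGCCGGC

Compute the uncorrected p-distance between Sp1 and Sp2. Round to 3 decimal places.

The sequences differ at 2 of 19 positions (sites 9, 10).
p = 2/19 = 0.105263… ≈ 0.105 (to 3 d.p.).

0.105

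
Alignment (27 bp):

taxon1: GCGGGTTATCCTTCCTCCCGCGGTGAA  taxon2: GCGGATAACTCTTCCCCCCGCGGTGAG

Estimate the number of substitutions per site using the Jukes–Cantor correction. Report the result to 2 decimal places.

The sequences differ at 6 of 27 sites (5, 7, 9, 10, 16, 27), so p = 6/27 ≈ 0.222222.
d = −(3/4) ln(1 − 4p/3) = −0.75 ln(1 − 0.296296) = −0.75 ln(0.703704)
  = −0.75 × (-0.351397) = 0.263548 substitutions/site.

0.26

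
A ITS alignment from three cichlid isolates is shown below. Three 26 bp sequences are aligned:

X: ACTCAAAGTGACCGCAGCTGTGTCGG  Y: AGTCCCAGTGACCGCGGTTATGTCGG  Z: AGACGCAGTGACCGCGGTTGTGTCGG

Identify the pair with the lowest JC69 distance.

Y and Z

X–Y: 6/26 differ, p = 0.231, d = 0.276.
X–Z: 6/26 differ, p = 0.231, d = 0.276.
Y–Z: 3/26 differ, p = 0.115, d = 0.125.
The smallest distance is between Y and Z.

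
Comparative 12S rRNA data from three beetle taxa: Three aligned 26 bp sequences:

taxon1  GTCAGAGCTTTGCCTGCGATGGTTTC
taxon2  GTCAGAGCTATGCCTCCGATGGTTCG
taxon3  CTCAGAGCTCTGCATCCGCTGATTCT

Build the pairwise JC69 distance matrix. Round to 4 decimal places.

d(taxon1,taxon2) = 0.1722, d(taxon1,taxon3) = 0.3961, d(taxon2,taxon3) = 0.2758

taxon1–taxon2: 4/26 sites differ → p ≈ 0.153846, d = −0.75 ln(1 − 0.205128) = 0.172181 ≈ 0.1722.
taxon1–taxon3: 8/26 sites differ → p ≈ 0.307692, d = −0.75 ln(1 − 0.410256) = 0.396050 ≈ 0.3961.
taxon2–taxon3: 6/26 sites differ → p ≈ 0.230769, d = −0.75 ln(1 − 0.307692) = 0.275793 ≈ 0.2758.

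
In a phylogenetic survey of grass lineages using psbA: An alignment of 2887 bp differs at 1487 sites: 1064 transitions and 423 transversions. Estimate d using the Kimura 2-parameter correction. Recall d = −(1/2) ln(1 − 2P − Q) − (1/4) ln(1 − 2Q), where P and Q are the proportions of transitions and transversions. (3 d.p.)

P = 1064/2887 ≈ 0.368549 and Q = 423/2887 ≈ 0.146519.
Under the Kimura two-parameter model, d = −½ ln(1 − 2P − Q) − ¼ ln(1 − 2Q).
1 − 2P − Q = 0.116383, giving −½ ln(0.116383) = 1.075434.
1 − 2Q = 0.706962, giving −¼ ln(0.706962) = 0.086695.
d = 1.075434 + 0.086695 = 1.162129.

1.162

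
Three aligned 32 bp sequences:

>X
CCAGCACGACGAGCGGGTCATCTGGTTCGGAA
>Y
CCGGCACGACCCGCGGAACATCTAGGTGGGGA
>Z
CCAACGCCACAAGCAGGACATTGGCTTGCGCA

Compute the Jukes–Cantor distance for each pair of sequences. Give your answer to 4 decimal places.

d(X,Y) = 0.3525, d(X,Z) = 0.5199, d(Y,Z) = 0.7356

X–Y: 9/32 sites differ → p = 0.28125, d = −0.75 ln(1 − 0.375) = 0.352503 ≈ 0.3525.
X–Z: 12/32 sites differ → p = 0.375, d = −0.75 ln(1 − 0.5) = 0.519860 ≈ 0.5199.
Y–Z: 15/32 sites differ → p = 0.46875, d = −0.75 ln(1 − 0.625) = 0.735622 ≈ 0.7356.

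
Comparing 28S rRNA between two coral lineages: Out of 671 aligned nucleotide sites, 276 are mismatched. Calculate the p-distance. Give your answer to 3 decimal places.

p = 276/671 = 0.411326… ≈ 0.411 (to 3 d.p.).

0.411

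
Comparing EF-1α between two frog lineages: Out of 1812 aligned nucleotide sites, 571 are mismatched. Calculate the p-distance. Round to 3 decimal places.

0.315

p = 571/1812 = 0.315121… ≈ 0.315 (to 3 d.p.).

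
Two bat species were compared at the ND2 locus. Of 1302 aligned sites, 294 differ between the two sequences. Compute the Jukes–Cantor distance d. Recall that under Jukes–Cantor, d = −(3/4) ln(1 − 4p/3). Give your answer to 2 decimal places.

0.27

p = 294/1302 ≈ 0.225806.
d = −(3/4) ln(1 − 4p/3) = −0.75 ln(1 − 0.301075) = −0.75 ln(0.698925)
  = −0.75 × (-0.358212) = 0.268659 substitutions/site.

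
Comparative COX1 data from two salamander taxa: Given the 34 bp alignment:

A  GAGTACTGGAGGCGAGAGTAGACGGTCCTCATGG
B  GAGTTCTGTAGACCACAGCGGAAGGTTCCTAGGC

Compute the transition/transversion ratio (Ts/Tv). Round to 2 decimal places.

Transitions are A↔G and C↔T; transversions are all other mismatches.
Transitions: 6. Transversions: 7.
R = 6/7 = 0.857142… ≈ 0.86 (to 2 d.p.).

0.86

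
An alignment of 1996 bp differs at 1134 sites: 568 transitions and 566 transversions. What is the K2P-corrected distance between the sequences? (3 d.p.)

1.167

P = 568/1996 ≈ 0.284569 and Q = 566/1996 ≈ 0.283567.
Under the Kimura two-parameter model, d = −½ ln(1 − 2P − Q) − ¼ ln(1 − 2Q).
1 − 2P − Q = 0.147295, giving −½ ln(0.147295) = 0.957659.
1 − 2Q = 0.432866, giving −¼ ln(0.432866) = 0.209332.
d = 0.957659 + 0.209332 = 1.166991.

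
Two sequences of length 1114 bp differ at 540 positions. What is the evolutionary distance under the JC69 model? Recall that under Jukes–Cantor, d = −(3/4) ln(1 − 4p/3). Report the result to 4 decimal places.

p = 540/1114 ≈ 0.48474.
d = −(3/4) ln(1 − 4p/3) = −0.75 ln(1 − 0.64632) = −0.75 ln(0.35368)
  = −0.75 × (-1.039363) = 0.779522 substitutions/site.

0.7795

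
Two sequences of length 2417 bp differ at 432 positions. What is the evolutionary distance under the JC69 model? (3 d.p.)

0.204

p = 432/2417 ≈ 0.178734.
d = −(3/4) ln(1 − 4p/3) = −0.75 ln(1 − 0.238312) = −0.75 ln(0.761688)
  = −0.75 × (-0.272218) = 0.204164 substitutions/site.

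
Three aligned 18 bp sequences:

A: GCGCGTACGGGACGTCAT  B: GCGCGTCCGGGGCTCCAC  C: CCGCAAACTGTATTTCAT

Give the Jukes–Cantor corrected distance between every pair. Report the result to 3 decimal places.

A–B: 5/18 sites differ → p ≈ 0.277778, d = −0.75 ln(1 − 0.370371) = 0.346968 ≈ 0.347.
A–C: 7/18 sites differ → p ≈ 0.388889, d = −0.75 ln(1 − 0.518519) = 0.548166 ≈ 0.548.
B–C: 10/18 sites differ → p ≈ 0.555556, d = −0.75 ln(1 − 0.740741) = 1.012446 ≈ 1.012.

d(A,B) = 0.347, d(A,C) = 0.548, d(B,C) = 1.012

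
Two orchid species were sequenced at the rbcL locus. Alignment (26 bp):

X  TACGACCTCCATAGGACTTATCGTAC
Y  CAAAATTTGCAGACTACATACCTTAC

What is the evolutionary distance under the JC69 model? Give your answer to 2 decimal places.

The sequences differ at 12 of 26 sites, so p = 12/26 ≈ 0.461538.
d = −(3/4) ln(1 − 4p/3) = −0.75 ln(1 − 0.615384) = −0.75 ln(0.384616)
  = −0.75 × (-0.955510) = 0.716633 substitutions/site.

0.72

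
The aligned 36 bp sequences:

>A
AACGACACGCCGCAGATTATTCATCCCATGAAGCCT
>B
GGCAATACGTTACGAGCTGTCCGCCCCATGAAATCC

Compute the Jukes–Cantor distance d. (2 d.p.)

The sequences differ at 18 of 36 sites, so p = 18/36 = 0.5.
d = −(3/4) ln(1 − 4p/3) = −0.75 ln(1 − 0.666667) = −0.75 ln(0.333333)
  = −0.75 × (-1.098613) = 0.823960 substitutions/site.

0.82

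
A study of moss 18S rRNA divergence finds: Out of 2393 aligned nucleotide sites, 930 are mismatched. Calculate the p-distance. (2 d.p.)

p = 930/2393 = 0.388633… ≈ 0.39 (to 2 d.p.).

0.39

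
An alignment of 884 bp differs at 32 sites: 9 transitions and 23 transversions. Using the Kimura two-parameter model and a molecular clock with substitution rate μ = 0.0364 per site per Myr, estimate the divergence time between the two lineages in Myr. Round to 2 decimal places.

0.51

P = 9/884 ≈ 0.010181 and Q = 23/884 ≈ 0.026018.
Under the Kimura two-parameter model, d = −½ ln(1 − 2P − Q) − ¼ ln(1 − 2Q).
1 − 2P − Q = 0.95362, giving −½ ln(0.95362) = 0.023745.
1 − 2Q = 0.947964, giving −¼ ln(0.947964) = 0.013360.
d = 0.023745 + 0.013360 = 0.037105.
Under a molecular clock d = 2μt, so t = d/(2μ) = 0.037105 / (2 × 0.0364) = 0.51 Myr.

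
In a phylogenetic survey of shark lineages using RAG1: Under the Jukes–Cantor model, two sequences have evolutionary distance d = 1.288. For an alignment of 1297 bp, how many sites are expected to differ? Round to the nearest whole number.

798

Invert JC69: p = (3/4)(1 − e^(−4d/3)) = 0.75 × (1 − e^(-1.717333)) = 0.75 × (1 − 0.179544) = 0.615342.
Expected differing sites = pL ≈ 0.615342 × 1297 = 798.098574 ≈ 798.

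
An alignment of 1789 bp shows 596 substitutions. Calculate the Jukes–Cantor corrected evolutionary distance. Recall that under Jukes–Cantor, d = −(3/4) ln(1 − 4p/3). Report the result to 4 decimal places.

0.4405

p = 596/1789 ≈ 0.333147.
d = −(3/4) ln(1 − 4p/3) = −0.75 ln(1 − 0.444196) = −0.75 ln(0.555804)
  = −0.75 × (-0.587340) = 0.440505 substitutions/site.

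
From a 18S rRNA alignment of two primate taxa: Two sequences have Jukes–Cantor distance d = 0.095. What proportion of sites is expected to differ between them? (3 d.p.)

p = (3/4)(1 − e^(−4d/3)) = 0.75 × (1 − e^(-0.126667)) = 0.75 × (1 − 0.881027) = 0.089230.

0.089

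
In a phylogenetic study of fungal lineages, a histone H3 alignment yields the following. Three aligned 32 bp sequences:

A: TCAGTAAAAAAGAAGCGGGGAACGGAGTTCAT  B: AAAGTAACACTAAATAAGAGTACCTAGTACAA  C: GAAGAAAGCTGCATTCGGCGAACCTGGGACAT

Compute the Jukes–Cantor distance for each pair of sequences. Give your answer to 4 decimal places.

A–B: 15/32 sites differ → p = 0.46875, d = −0.75 ln(1 − 0.625) = 0.735622 ≈ 0.7356.
A–C: 16/32 sites differ → p = 0.5, d = −0.75 ln(1 − 0.666667) = 0.823960 ≈ 0.8240.
B–C: 15/32 sites differ → p = 0.46875, d = −0.75 ln(1 − 0.625) = 0.735622 ≈ 0.7356.

d(A,B) = 0.7356, d(A,C) = 0.8240, d(B,C) = 0.7356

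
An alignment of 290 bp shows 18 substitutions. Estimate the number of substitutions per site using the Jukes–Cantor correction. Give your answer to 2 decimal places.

p = 18/290 ≈ 0.062069.
d = −(3/4) ln(1 − 4p/3) = −0.75 ln(1 − 0.082759) = −0.75 ln(0.917241)
  = −0.75 × (-0.086385) = 0.064789 substitutions/site.

0.06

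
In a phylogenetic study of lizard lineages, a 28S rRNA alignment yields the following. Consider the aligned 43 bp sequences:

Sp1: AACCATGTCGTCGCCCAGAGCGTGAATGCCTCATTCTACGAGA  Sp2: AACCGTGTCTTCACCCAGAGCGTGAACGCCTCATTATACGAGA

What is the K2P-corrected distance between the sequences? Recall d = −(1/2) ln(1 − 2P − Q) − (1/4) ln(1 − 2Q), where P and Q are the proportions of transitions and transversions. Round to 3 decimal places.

0.127

Of 43 sites, 3 differences are transitions and 2 are transversions, so P = 3/43 ≈ 0.069767 and Q = 2/43 ≈ 0.046512.
Under the Kimura two-parameter model, d = −½ ln(1 − 2P − Q) − ¼ ln(1 − 2Q).
1 − 2P − Q = 0.813954, giving −½ ln(0.813954) = 0.102926.
1 − 2Q = 0.906976, giving −¼ ln(0.906976) = 0.024410.
d = 0.102926 + 0.024410 = 0.127336.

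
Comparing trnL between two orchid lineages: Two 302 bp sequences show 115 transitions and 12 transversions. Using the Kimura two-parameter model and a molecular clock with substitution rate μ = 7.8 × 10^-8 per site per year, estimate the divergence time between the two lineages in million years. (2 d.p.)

P = 115/302 ≈ 0.380795 and Q = 12/302 ≈ 0.039735.
Under the Kimura two-parameter model, d = −½ ln(1 − 2P − Q) − ¼ ln(1 − 2Q).
1 − 2P − Q = 0.198675, giving −½ ln(0.198675) = 0.808042.
1 − 2Q = 0.92053, giving −¼ ln(0.92053) = 0.020701.
d = 0.808042 + 0.020701 = 0.828743.
Under a molecular clock d = 2μt, so t = d/(2μ) = 0.828743 / (2 × 7.8 × 10^-8) = 5.31 million years.

5.31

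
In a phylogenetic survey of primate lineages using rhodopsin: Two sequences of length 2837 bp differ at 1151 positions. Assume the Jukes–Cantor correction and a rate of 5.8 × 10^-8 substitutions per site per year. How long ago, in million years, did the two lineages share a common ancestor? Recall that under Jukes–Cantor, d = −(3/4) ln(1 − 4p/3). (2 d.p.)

5.03

p = 1151/2837 ≈ 0.40571.
d = −(3/4) ln(1 − 4p/3) = −0.75 ln(1 − 0.540947) = −0.75 ln(0.459053)
  = −0.75 × (-0.778590) = 0.583943 substitutions/site.
Under a molecular clock d = 2μt, so t = d/(2μ) = 0.583943 / (2 × 5.8 × 10^-8) = 5.03 million years.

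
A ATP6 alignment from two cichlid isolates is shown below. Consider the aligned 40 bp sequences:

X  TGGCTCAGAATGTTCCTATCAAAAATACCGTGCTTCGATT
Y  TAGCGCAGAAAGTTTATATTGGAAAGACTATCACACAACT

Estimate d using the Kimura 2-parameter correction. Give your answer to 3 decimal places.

Of 40 sites, 10 differences are transitions and 7 are transversions, so P = 10/40 = 0.25 and Q = 7/40 = 0.175.
Under the Kimura two-parameter model, d = −½ ln(1 − 2P − Q) − ¼ ln(1 − 2Q).
1 − 2P − Q = 0.325, giving −½ ln(0.325) = 0.561965.
1 − 2Q = 0.65, giving −¼ ln(0.65) = 0.107696.
d = 0.561965 + 0.107696 = 0.669661.

0.670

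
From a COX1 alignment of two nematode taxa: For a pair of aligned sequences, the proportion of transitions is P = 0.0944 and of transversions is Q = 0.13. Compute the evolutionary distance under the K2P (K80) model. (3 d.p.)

0.267

Under the Kimura two-parameter model, d = −½ ln(1 − 2P − Q) − ¼ ln(1 − 2Q).
1 − 2P − Q = 0.6812, giving −½ ln(0.6812) = 0.191950.
1 − 2Q = 0.74, giving −¼ ln(0.74) = 0.075276.
d = 0.191950 + 0.075276 = 0.267226.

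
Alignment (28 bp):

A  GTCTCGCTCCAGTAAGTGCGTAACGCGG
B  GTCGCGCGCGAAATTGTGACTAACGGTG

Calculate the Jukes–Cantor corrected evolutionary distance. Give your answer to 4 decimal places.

The sequences differ at 11 of 28 sites, so p = 11/28 ≈ 0.392857.
d = −(3/4) ln(1 − 4p/3) = −0.75 ln(1 − 0.523809) = −0.75 ln(0.476191)
  = −0.75 × (-0.741936) = 0.556452 substitutions/site.

0.5565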